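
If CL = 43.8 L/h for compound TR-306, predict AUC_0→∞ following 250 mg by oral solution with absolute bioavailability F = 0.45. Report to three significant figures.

AUC_0→∞ = F × Dose / CL
        = 0.45 × 250 / 43.8 = 2.56849 mg/L·h

AUC = 2.57 mg/L·h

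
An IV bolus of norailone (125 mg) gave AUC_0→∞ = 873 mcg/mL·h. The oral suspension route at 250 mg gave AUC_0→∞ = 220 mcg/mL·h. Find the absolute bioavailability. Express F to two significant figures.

F = (AUC_ev / D_ev) / (AUC_iv / D_iv)
  = (220/250) / (873/125)
  = 0.88 / 6.984 = 0.1260

F = 0.13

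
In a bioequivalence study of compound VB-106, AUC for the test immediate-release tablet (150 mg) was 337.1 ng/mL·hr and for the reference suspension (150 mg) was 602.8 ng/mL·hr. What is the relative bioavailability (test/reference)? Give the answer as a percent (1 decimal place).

F_rel = (AUC_test/D_test) / (AUC_ref/D_ref)
      = (337.1/150) / (602.8/150)
      = 2.24733 / 4.01867 = 0.5592 = 55.92%

F_rel = 55.9%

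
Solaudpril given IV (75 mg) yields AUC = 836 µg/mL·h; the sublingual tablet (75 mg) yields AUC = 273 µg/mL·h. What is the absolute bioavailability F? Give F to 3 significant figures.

F = 0.327

F = (AUC_ev / D_ev) / (AUC_iv / D_iv)
  = (273/75) / (836/75)
  = 3.64 / 11.1467 = 0.3266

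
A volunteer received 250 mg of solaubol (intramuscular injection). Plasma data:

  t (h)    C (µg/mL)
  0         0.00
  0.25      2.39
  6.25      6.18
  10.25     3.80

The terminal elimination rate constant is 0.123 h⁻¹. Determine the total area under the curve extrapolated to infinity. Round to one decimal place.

Trapezoidal AUC_0→10.25:
  [0→0.25]: (0.00+2.39)/2 × 0.25 = 0.29875
  [0.25→6.25]: (2.39+6.18)/2 × 6 = 25.71
  [6.25→10.25]: (6.18+3.80)/2 × 4 = 19.96
  Sum = 45.96875 µg/mL·h
Extrapolated tail: C_last / k_e = 3.80 / 0.123 = 30.894
AUC_0→∞ = 45.96875 + 30.894 = 76.86275 µg/mL·h

AUC = 76.9 µg/mL·h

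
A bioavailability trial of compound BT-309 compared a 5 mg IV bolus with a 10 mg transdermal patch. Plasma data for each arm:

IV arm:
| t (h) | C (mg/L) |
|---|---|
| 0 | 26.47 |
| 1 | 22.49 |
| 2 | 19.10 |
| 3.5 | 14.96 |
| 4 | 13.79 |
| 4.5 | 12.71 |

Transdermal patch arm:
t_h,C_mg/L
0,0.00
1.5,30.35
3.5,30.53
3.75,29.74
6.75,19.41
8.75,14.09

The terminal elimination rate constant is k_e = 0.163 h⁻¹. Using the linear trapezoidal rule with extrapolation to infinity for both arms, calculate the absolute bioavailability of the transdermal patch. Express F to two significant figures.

Trapezoidal AUC_0→4.5 (IV):
  [0→1]: (26.47+22.49)/2 × 1 = 24.48
  [1→2]: (22.49+19.10)/2 × 1 = 20.795
  [2→3.5]: (19.10+14.96)/2 × 1.5 = 25.545
  [3.5→4]: (14.96+13.79)/2 × 0.5 = 7.1875
  [4→4.5]: (13.79+12.71)/2 × 0.5 = 6.625
  Sum = 84.6325 mg/L·h
IV tail: 12.71/0.163 = 77.975; AUC_iv,0→∞ = 84.6325 + 77.975 = 162.6075 mg/L·h
Trapezoidal AUC_0→8.75 (transdermal patch):
  [0→1.5]: (0.00+30.35)/2 × 1.5 = 22.7625
  [1.5→3.5]: (30.35+30.53)/2 × 2 = 60.88
  [3.5→3.75]: (30.53+29.74)/2 × 0.25 = 7.53375
  [3.75→6.75]: (29.74+19.41)/2 × 3 = 73.725
  [6.75→8.75]: (19.41+14.09)/2 × 2 = 33.5
  Sum = 198.40125 mg/L·h
transdermal patch tail: 14.09/0.163 = 86.442; AUC_ev,0→∞ = 198.40125 + 86.442 = 284.84325 mg/L·h
F = (AUC_ev/D_ev)/(AUC_iv/D_iv) = (284.84325/10)/(162.6075/5) = 28.484325/32.5215 = 0.8759

F = 0.88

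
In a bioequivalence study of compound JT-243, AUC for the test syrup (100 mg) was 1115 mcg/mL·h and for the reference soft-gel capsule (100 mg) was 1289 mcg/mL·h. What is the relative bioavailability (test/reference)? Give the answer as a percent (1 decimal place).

F_rel = (AUC_test/D_test) / (AUC_ref/D_ref)
      = (1115/100) / (1289/100)
      = 11.15 / 12.89 = 0.8650 = 86.50%

F_rel = 86.5%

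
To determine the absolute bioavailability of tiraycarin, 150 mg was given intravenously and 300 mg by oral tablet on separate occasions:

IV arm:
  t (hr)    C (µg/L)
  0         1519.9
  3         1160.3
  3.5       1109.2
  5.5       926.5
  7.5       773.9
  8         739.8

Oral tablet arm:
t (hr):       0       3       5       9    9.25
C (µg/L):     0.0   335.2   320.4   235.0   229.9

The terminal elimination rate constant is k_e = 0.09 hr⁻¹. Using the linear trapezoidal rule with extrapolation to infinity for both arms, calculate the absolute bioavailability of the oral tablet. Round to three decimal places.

Trapezoidal AUC_0→8 (IV):
  [0→3]: (1519.9+1160.3)/2 × 3 = 4020.3
  [3→3.5]: (1160.3+1109.2)/2 × 0.5 = 567.375
  [3.5→5.5]: (1109.2+926.5)/2 × 2 = 2035.7
  [5.5→7.5]: (926.5+773.9)/2 × 2 = 1700.4
  [7.5→8]: (773.9+739.8)/2 × 0.5 = 378.425
  Sum = 8702.2 µg/L·hr
IV tail: 739.8/0.09 = 8220.000; AUC_iv,0→∞ = 8702.2 + 8220.000 = 16922.2 µg/L·hr
Trapezoidal AUC_0→9.25 (oral tablet):
  [0→3]: (0.0+335.2)/2 × 3 = 502.8
  [3→5]: (335.2+320.4)/2 × 2 = 655.6
  [5→9]: (320.4+235.0)/2 × 4 = 1110.8
  [9→9.25]: (235.0+229.9)/2 × 0.25 = 58.1125
  Sum = 2327.3125 µg/L·hr
oral tablet tail: 229.9/0.09 = 2554.444; AUC_ev,0→∞ = 2327.3125 + 2554.444 = 4881.7565 µg/L·hr
F = (AUC_ev/D_ev)/(AUC_iv/D_iv) = (4881.7565/300)/(16922.2/150) = 16.2725/112.815 = 0.1442

F = 0.144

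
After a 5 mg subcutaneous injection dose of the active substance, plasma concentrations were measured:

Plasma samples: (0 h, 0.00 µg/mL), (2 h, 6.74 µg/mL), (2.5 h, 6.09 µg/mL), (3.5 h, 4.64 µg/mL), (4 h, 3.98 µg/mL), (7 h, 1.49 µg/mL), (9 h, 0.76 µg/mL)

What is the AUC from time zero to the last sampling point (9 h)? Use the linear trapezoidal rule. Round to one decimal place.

Trapezoidal AUC_0→9:
  [0→2]: (0.00+6.74)/2 × 2 = 6.74
  [2→2.5]: (6.74+6.09)/2 × 0.5 = 3.2075
  [2.5→3.5]: (6.09+4.64)/2 × 1 = 5.365
  [3.5→4]: (4.64+3.98)/2 × 0.5 = 2.155
  [4→7]: (3.98+1.49)/2 × 3 = 8.205
  [7→9]: (1.49+0.76)/2 × 2 = 2.25
  Sum = 27.9225 µg/mL·h

AUC = 27.9 µg/mL·h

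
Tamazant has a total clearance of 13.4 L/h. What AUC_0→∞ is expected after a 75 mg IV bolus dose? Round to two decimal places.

AUC = 5.60 mg/L·h

AUC_0→∞ = Dose_iv / CL
        = 75 / 13.4 = 5.59701 mg/L·h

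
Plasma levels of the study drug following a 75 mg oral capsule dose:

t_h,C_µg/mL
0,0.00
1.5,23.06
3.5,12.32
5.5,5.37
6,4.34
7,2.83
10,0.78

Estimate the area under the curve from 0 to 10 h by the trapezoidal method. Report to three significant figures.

Trapezoidal AUC_0→10:
  [0→1.5]: (0.00+23.06)/2 × 1.5 = 17.295
  [1.5→3.5]: (23.06+12.32)/2 × 2 = 35.38
  [3.5→5.5]: (12.32+5.37)/2 × 2 = 17.69
  [5.5→6]: (5.37+4.34)/2 × 0.5 = 2.4275
  [6→7]: (4.34+2.83)/2 × 1 = 3.585
  [7→10]: (2.83+0.78)/2 × 3 = 5.415
  Sum = 81.7925 µg/mL·h

AUC = 81.8 µg/mL·h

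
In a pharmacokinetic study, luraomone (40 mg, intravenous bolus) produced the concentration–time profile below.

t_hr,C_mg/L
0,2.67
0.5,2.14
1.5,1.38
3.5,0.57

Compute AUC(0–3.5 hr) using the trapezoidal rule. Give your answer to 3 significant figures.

Trapezoidal AUC_0→3.5:
  [0→0.5]: (2.67+2.14)/2 × 0.5 = 1.2025
  [0.5→1.5]: (2.14+1.38)/2 × 1 = 1.76
  [1.5→3.5]: (1.38+0.57)/2 × 2 = 1.95
  Sum = 4.9125 mg/L·hr

AUC = 4.91 mg/L·hr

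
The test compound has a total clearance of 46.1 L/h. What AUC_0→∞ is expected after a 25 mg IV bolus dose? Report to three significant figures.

AUC_0→∞ = Dose_iv / CL
        = 25 / 46.1 = 0.542299 mg/L·h

AUC = 0.542 mg/L·h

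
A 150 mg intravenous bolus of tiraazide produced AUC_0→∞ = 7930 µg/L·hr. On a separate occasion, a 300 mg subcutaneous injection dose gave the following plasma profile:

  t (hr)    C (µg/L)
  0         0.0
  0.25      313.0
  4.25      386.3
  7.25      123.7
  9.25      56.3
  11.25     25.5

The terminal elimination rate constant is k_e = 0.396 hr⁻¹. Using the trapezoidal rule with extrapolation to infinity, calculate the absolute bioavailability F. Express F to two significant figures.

F = 0.16

Trapezoidal AUC_0→11.25 (subcutaneous injection):
  [0→0.25]: (0.0+313.0)/2 × 0.25 = 39.125
  [0.25→4.25]: (313.0+386.3)/2 × 4 = 1398.6
  [4.25→7.25]: (386.3+123.7)/2 × 3 = 765.0
  [7.25→9.25]: (123.7+56.3)/2 × 2 = 180.0
  [9.25→11.25]: (56.3+25.5)/2 × 2 = 81.8
  Sum = 2464.525 µg/L·hr
Tail: C_last/k_e = 25.5/0.396 = 64.394
AUC_0→∞ (subcutaneous injection) = 2464.525 + 64.394 = 2528.919 µg/L·hr
F = (AUC_ev/D_ev)/(AUC_iv/D_iv) = (2528.919/300)/(7930/150) = 8.42973/52.8667 = 0.1595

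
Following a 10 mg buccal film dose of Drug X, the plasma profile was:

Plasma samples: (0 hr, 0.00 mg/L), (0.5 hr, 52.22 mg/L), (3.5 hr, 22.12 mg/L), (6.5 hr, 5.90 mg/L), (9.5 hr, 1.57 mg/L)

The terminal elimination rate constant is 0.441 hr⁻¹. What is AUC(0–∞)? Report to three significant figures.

Trapezoidal AUC_0→9.5:
  [0→0.5]: (0.00+52.22)/2 × 0.5 = 13.055
  [0.5→3.5]: (52.22+22.12)/2 × 3 = 111.51
  [3.5→6.5]: (22.12+5.90)/2 × 3 = 42.03
  [6.5→9.5]: (5.90+1.57)/2 × 3 = 11.205
  Sum = 177.8 mg/L·hr
Extrapolated tail: C_last / k_e = 1.57 / 0.441 = 3.560
AUC_0→∞ = 177.8 + 3.560 = 181.36 mg/L·hr

AUC = 181 mg/L·hr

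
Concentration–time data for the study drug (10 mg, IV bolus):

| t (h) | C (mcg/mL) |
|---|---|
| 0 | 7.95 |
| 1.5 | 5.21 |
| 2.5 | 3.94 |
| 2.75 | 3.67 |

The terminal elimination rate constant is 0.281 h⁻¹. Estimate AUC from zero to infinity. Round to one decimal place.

AUC = 28.5 mcg/mL·h

Trapezoidal AUC_0→2.75:
  [0→1.5]: (7.95+5.21)/2 × 1.5 = 9.87
  [1.5→2.5]: (5.21+3.94)/2 × 1 = 4.575
  [2.5→2.75]: (3.94+3.67)/2 × 0.25 = 0.95125
  Sum = 15.39625 mcg/mL·h
Extrapolated tail: C_last / k_e = 3.67 / 0.281 = 13.060
AUC_0→∞ = 15.39625 + 13.060 = 28.45625 mcg/mL·h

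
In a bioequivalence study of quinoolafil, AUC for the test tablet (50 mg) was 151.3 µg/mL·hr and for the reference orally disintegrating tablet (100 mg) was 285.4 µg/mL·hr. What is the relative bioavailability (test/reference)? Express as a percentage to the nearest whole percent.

F_rel = (AUC_test/D_test) / (AUC_ref/D_ref)
      = (151.3/50) / (285.4/100)
      = 3.026 / 2.854 = 1.0603 = 106.03%

F_rel = 106%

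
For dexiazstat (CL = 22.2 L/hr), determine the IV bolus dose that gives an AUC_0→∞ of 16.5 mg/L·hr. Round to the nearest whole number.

Dose_iv = CL × AUC_0→∞
     = 22.2 × 16.5 = 366.3 mg

Dose = 366 mg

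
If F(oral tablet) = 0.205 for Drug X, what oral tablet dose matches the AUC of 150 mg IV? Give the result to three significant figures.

For equal systemic exposure: F × D_ev = D_iv
D_ev = D_iv / F = 150 / 0.205 = 731.707 mg

D_oral = 732 mg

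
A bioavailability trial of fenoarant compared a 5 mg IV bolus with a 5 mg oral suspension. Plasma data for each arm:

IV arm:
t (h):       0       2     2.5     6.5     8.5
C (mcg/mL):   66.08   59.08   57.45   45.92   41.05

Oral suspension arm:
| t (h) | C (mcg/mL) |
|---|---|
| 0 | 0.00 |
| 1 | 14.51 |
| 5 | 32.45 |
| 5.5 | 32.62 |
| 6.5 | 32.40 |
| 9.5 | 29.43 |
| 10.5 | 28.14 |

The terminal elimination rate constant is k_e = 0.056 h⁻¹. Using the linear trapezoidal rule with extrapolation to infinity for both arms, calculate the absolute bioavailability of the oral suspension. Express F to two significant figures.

Trapezoidal AUC_0→8.5 (IV):
  [0→2]: (66.08+59.08)/2 × 2 = 125.16
  [2→2.5]: (59.08+57.45)/2 × 0.5 = 29.1325
  [2.5→6.5]: (57.45+45.92)/2 × 4 = 206.74
  [6.5→8.5]: (45.92+41.05)/2 × 2 = 86.97
  Sum = 448.0025 mcg/mL·h
IV tail: 41.05/0.056 = 733.036; AUC_iv,0→∞ = 448.0025 + 733.036 = 1181.0385 mcg/mL·h
Trapezoidal AUC_0→10.5 (oral suspension):
  [0→1]: (0.00+14.51)/2 × 1 = 7.255
  [1→5]: (14.51+32.45)/2 × 4 = 93.92
  [5→5.5]: (32.45+32.62)/2 × 0.5 = 16.2675
  [5.5→6.5]: (32.62+32.40)/2 × 1 = 32.51
  [6.5→9.5]: (32.40+29.43)/2 × 3 = 92.745
  [9.5→10.5]: (29.43+28.14)/2 × 1 = 28.785
  Sum = 271.4825 mcg/mL·h
oral suspension tail: 28.14/0.056 = 502.500; AUC_ev,0→∞ = 271.4825 + 502.500 = 773.9825 mcg/mL·h
F = (AUC_ev/D_ev)/(AUC_iv/D_iv) = (773.9825/5)/(1181.0385/5) = 154.7965/236.2077 = 0.6553

F = 0.66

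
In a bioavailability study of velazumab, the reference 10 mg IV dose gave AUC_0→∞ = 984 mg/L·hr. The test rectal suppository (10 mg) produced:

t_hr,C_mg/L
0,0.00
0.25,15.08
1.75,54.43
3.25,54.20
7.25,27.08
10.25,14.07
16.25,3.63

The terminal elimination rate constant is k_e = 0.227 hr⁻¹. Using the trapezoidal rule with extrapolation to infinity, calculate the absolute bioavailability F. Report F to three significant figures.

Trapezoidal AUC_0→16.25 (rectal suppository):
  [0→0.25]: (0.00+15.08)/2 × 0.25 = 1.885
  [0.25→1.75]: (15.08+54.43)/2 × 1.5 = 52.1325
  [1.75→3.25]: (54.43+54.20)/2 × 1.5 = 81.4725
  [3.25→7.25]: (54.20+27.08)/2 × 4 = 162.56
  [7.25→10.25]: (27.08+14.07)/2 × 3 = 61.725
  [10.25→16.25]: (14.07+3.63)/2 × 6 = 53.1
  Sum = 412.875 mg/L·hr
Tail: C_last/k_e = 3.63/0.227 = 15.991
AUC_0→∞ (rectal suppository) = 412.875 + 15.991 = 428.866 mg/L·hr
F = (AUC_ev/D_ev)/(AUC_iv/D_iv) = (428.866/10)/(984/10) = 42.8866/98.4 = 0.4358

F = 0.436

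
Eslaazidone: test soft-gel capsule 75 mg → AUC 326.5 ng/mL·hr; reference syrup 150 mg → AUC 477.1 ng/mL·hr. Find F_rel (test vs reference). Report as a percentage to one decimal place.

F_rel = (AUC_test/D_test) / (AUC_ref/D_ref)
      = (326.5/75) / (477.1/150)
      = 4.35333 / 3.18067 = 1.3687 = 136.87%

F_rel = 136.9%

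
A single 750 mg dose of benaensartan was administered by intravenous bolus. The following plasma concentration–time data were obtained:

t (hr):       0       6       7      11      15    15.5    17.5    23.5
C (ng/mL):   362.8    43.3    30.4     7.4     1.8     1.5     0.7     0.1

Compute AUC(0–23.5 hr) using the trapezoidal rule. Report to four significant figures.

Trapezoidal AUC_0→23.5:
  [0→6]: (362.8+43.3)/2 × 6 = 1218.3
  [6→7]: (43.3+30.4)/2 × 1 = 36.85
  [7→11]: (30.4+7.4)/2 × 4 = 75.6
  [11→15]: (7.4+1.8)/2 × 4 = 18.4
  [15→15.5]: (1.8+1.5)/2 × 0.5 = 0.825
  [15.5→17.5]: (1.5+0.7)/2 × 2 = 2.2
  [17.5→23.5]: (0.7+0.1)/2 × 6 = 2.4
  Sum = 1354.575 ng/mL·hr

AUC = 1355 ng/mL·hr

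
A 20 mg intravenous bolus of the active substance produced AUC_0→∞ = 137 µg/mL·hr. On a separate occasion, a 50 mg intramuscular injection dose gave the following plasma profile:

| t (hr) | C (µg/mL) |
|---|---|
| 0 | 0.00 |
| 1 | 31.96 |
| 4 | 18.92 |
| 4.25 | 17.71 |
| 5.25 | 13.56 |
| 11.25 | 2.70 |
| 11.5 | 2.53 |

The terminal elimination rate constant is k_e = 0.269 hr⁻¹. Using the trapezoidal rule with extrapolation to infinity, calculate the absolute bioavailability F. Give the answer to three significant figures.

Trapezoidal AUC_0→11.5 (intramuscular injection):
  [0→1]: (0.00+31.96)/2 × 1 = 15.98
  [1→4]: (31.96+18.92)/2 × 3 = 76.32
  [4→4.25]: (18.92+17.71)/2 × 0.25 = 4.57875
  [4.25→5.25]: (17.71+13.56)/2 × 1 = 15.635
  [5.25→11.25]: (13.56+2.70)/2 × 6 = 48.78
  [11.25→11.5]: (2.70+2.53)/2 × 0.25 = 0.65375
  Sum = 161.9475 µg/mL·hr
Tail: C_last/k_e = 2.53/0.269 = 9.405
AUC_0→∞ (intramuscular injection) = 161.9475 + 9.405 = 171.3525 µg/mL·hr
F = (AUC_ev/D_ev)/(AUC_iv/D_iv) = (171.3525/50)/(137/20) = 3.42705/6.85 = 0.5003

F = 0.500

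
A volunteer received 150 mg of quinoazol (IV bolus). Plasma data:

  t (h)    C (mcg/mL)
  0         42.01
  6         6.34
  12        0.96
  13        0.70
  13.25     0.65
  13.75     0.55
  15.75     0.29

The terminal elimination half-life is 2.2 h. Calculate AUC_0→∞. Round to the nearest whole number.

Trapezoidal AUC_0→15.75:
  [0→6]: (42.01+6.34)/2 × 6 = 145.05
  [6→12]: (6.34+0.96)/2 × 6 = 21.9
  [12→13]: (0.96+0.70)/2 × 1 = 0.83
  [13→13.25]: (0.70+0.65)/2 × 0.25 = 0.16875
  [13.25→13.75]: (0.65+0.55)/2 × 0.5 = 0.3
  [13.75→15.75]: (0.55+0.29)/2 × 2 = 0.84
  Sum = 169.08875 mcg/mL·h
k_e = ln2 / t½ = 0.693147 / 2.2 = 0.3151 h^-1
Extrapolated tail: C_last / k_e = 0.29 / 0.3151 = 0.920
AUC_0→∞ = 169.08875 + 0.920 = 170.00875 mcg/mL·h

AUC = 170 mcg/mL·h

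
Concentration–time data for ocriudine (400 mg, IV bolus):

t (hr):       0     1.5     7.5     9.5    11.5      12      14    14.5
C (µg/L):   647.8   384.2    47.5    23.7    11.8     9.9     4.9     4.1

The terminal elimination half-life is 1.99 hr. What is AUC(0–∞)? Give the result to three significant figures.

Trapezoidal AUC_0→14.5:
  [0→1.5]: (647.8+384.2)/2 × 1.5 = 774.0
  [1.5→7.5]: (384.2+47.5)/2 × 6 = 1295.1
  [7.5→9.5]: (47.5+23.7)/2 × 2 = 71.2
  [9.5→11.5]: (23.7+11.8)/2 × 2 = 35.5
  [11.5→12]: (11.8+9.9)/2 × 0.5 = 5.425
  [12→14]: (9.9+4.9)/2 × 2 = 14.8
  [14→14.5]: (4.9+4.1)/2 × 0.5 = 2.25
  Sum = 2198.275 µg/L·hr
k_e = ln2 / t½ = 0.693147 / 1.99 = 0.3483 hr^-1
Extrapolated tail: C_last / k_e = 4.1 / 0.3483 = 11.771
AUC_0→∞ = 2198.275 + 11.771 = 2210.046 µg/L·hr

AUC = 2210 µg/L·hr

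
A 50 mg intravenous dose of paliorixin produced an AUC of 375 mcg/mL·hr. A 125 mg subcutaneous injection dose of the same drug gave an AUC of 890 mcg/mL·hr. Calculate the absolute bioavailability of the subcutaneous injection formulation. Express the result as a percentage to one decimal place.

F = (AUC_ev / D_ev) / (AUC_iv / D_iv)
  = (890/125) / (375/50)
  = 7.12 / 7.5 = 0.9493
  = 94.93%

F = 94.9%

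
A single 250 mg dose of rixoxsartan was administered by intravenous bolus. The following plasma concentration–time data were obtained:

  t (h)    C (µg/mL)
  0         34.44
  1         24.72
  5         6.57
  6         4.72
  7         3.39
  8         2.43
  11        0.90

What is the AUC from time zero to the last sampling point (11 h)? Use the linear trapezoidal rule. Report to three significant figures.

Trapezoidal AUC_0→11:
  [0→1]: (34.44+24.72)/2 × 1 = 29.58
  [1→5]: (24.72+6.57)/2 × 4 = 62.58
  [5→6]: (6.57+4.72)/2 × 1 = 5.645
  [6→7]: (4.72+3.39)/2 × 1 = 4.055
  [7→8]: (3.39+2.43)/2 × 1 = 2.91
  [8→11]: (2.43+0.90)/2 × 3 = 4.995
  Sum = 109.765 µg/mL·h

AUC = 110 µg/mL·h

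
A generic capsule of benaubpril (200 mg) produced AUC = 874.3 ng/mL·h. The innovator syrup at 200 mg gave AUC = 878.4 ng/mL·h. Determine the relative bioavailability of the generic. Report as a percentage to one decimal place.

F_rel = 99.5%

F_rel = (AUC_test/D_test) / (AUC_ref/D_ref)
      = (874.3/200) / (878.4/200)
      = 4.3715 / 4.392 = 0.9953 = 99.53%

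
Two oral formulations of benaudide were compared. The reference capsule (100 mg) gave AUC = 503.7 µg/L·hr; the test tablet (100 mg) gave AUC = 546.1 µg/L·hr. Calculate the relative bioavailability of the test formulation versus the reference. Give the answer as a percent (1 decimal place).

F_rel = 108.4%

F_rel = (AUC_test/D_test) / (AUC_ref/D_ref)
      = (546.1/100) / (503.7/100)
      = 5.461 / 5.037 = 1.0842 = 108.42%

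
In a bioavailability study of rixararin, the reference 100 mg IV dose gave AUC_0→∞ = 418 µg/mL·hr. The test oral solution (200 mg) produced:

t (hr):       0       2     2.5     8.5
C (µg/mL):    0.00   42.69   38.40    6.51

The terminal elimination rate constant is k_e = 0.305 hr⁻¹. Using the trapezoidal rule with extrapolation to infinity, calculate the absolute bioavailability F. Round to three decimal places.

Trapezoidal AUC_0→8.5 (oral solution):
  [0→2]: (0.00+42.69)/2 × 2 = 42.69
  [2→2.5]: (42.69+38.40)/2 × 0.5 = 20.2725
  [2.5→8.5]: (38.40+6.51)/2 × 6 = 134.73
  Sum = 197.6925 µg/mL·hr
Tail: C_last/k_e = 6.51/0.305 = 21.344
AUC_0→∞ (oral solution) = 197.6925 + 21.344 = 219.0365 µg/mL·hr
F = (AUC_ev/D_ev)/(AUC_iv/D_iv) = (219.0365/200)/(418/100) = 1.0951825/4.18 = 0.2620

F = 0.262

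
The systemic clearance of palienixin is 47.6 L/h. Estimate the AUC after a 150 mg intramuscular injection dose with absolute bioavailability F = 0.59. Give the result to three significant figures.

AUC = 1.86 mg/L·h

AUC_0→∞ = F × Dose / CL
        = 0.59 × 150 / 47.6 = 1.85924 mg/L·h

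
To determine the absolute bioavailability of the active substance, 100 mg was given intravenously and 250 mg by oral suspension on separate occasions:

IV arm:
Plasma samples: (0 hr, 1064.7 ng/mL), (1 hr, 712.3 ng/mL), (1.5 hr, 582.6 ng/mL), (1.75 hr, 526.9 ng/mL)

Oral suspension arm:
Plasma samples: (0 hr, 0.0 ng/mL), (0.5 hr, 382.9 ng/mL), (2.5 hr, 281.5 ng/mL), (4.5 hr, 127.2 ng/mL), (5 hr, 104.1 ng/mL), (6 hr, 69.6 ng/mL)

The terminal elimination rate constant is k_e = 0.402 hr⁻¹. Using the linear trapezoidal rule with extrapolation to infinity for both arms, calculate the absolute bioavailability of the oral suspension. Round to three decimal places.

F = 0.223

Trapezoidal AUC_0→1.75 (IV):
  [0→1]: (1064.7+712.3)/2 × 1 = 888.5
  [1→1.5]: (712.3+582.6)/2 × 0.5 = 323.725
  [1.5→1.75]: (582.6+526.9)/2 × 0.25 = 138.6875
  Sum = 1350.9125 ng/mL·hr
IV tail: 526.9/0.402 = 1310.697; AUC_iv,0→∞ = 1350.9125 + 1310.697 = 2661.6095 ng/mL·hr
Trapezoidal AUC_0→6 (oral suspension):
  [0→0.5]: (0.0+382.9)/2 × 0.5 = 95.725
  [0.5→2.5]: (382.9+281.5)/2 × 2 = 664.4
  [2.5→4.5]: (281.5+127.2)/2 × 2 = 408.7
  [4.5→5]: (127.2+104.1)/2 × 0.5 = 57.825
  [5→6]: (104.1+69.6)/2 × 1 = 86.85
  Sum = 1313.5 ng/mL·hr
oral suspension tail: 69.6/0.402 = 173.134; AUC_ev,0→∞ = 1313.5 + 173.134 = 1486.634 ng/mL·hr
F = (AUC_ev/D_ev)/(AUC_iv/D_iv) = (1486.634/250)/(2661.6095/100) = 5.946536/26.616095 = 0.2234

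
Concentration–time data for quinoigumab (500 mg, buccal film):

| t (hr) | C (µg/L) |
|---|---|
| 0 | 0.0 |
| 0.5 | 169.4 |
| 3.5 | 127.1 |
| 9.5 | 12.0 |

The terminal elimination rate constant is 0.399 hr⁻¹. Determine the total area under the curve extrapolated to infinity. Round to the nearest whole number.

AUC = 934 µg/L·hr

Trapezoidal AUC_0→9.5:
  [0→0.5]: (0.0+169.4)/2 × 0.5 = 42.35
  [0.5→3.5]: (169.4+127.1)/2 × 3 = 444.75
  [3.5→9.5]: (127.1+12.0)/2 × 6 = 417.3
  Sum = 904.4 µg/L·hr
Extrapolated tail: C_last / k_e = 12.0 / 0.399 = 30.075
AUC_0→∞ = 904.4 + 30.075 = 934.475 µg/L·hr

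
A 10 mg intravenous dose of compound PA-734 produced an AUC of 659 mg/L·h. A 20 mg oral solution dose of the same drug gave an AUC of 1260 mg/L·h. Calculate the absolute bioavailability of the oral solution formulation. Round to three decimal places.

F = 0.956

F = (AUC_ev / D_ev) / (AUC_iv / D_iv)
  = (1260/20) / (659/10)
  = 63 / 65.9 = 0.9560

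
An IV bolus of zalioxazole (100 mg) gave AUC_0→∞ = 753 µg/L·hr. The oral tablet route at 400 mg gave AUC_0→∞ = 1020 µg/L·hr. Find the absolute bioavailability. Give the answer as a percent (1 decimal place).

F = (AUC_ev / D_ev) / (AUC_iv / D_iv)
  = (1020/400) / (753/100)
  = 2.55 / 7.53 = 0.3386
  = 33.86%

F = 33.9%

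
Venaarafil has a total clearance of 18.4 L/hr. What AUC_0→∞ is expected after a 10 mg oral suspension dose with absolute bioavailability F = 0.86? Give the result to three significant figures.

AUC = 0.467 mg/L·hr

AUC_0→∞ = F × Dose / CL
        = 0.86 × 10 / 18.4 = 0.467391 mg/L·hr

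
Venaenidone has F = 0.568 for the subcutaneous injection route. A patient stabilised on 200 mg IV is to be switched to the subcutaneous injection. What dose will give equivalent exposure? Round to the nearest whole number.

For equal systemic exposure: F × D_ev = D_iv
D_ev = D_iv / F = 200 / 0.568 = 352.113 mg

D_subcutaneous = 352 mg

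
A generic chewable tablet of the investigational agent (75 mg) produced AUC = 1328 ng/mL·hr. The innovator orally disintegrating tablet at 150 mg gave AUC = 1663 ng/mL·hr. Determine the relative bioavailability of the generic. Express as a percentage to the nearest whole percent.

F_rel = (AUC_test/D_test) / (AUC_ref/D_ref)
      = (1328/75) / (1663/150)
      = 17.7067 / 11.0867 = 1.5971 = 159.71%

F_rel = 160%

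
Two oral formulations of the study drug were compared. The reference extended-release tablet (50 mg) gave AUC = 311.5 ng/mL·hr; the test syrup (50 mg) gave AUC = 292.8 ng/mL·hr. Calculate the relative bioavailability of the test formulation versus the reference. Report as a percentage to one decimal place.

F_rel = (AUC_test/D_test) / (AUC_ref/D_ref)
      = (292.8/50) / (311.5/50)
      = 5.856 / 6.23 = 0.9400 = 94.00%

F_rel = 94.0%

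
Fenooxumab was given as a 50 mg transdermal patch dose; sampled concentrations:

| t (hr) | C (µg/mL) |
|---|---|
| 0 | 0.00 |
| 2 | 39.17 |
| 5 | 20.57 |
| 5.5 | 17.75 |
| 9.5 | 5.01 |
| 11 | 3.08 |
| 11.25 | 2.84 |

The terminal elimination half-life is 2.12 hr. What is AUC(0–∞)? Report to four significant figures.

Trapezoidal AUC_0→11.25:
  [0→2]: (0.00+39.17)/2 × 2 = 39.17
  [2→5]: (39.17+20.57)/2 × 3 = 89.61
  [5→5.5]: (20.57+17.75)/2 × 0.5 = 9.58
  [5.5→9.5]: (17.75+5.01)/2 × 4 = 45.52
  [9.5→11]: (5.01+3.08)/2 × 1.5 = 6.0675
  [11→11.25]: (3.08+2.84)/2 × 0.25 = 0.74
  Sum = 190.6875 µg/mL·hr
k_e = ln2 / t½ = 0.693147 / 2.12 = 0.3270 hr^-1
Extrapolated tail: C_last / k_e = 2.84 / 0.327 = 8.685
AUC_0→∞ = 190.6875 + 8.685 = 199.3725 µg/mL·hr

AUC = 199.4 µg/mL·hr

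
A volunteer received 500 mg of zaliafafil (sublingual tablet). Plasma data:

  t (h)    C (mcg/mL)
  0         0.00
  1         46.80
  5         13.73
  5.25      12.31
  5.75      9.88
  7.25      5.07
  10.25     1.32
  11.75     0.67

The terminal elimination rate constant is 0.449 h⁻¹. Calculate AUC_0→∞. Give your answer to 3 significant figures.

Trapezoidal AUC_0→11.75:
  [0→1]: (0.00+46.80)/2 × 1 = 23.4
  [1→5]: (46.80+13.73)/2 × 4 = 121.06
  [5→5.25]: (13.73+12.31)/2 × 0.25 = 3.255
  [5.25→5.75]: (12.31+9.88)/2 × 0.5 = 5.5475
  [5.75→7.25]: (9.88+5.07)/2 × 1.5 = 11.2125
  [7.25→10.25]: (5.07+1.32)/2 × 3 = 9.585
  [10.25→11.75]: (1.32+0.67)/2 × 1.5 = 1.4925
  Sum = 175.5525 mcg/mL·h
Extrapolated tail: C_last / k_e = 0.67 / 0.449 = 1.492
AUC_0→∞ = 175.5525 + 1.492 = 177.0445 mcg/mL·h

AUC = 177 mcg/mL·h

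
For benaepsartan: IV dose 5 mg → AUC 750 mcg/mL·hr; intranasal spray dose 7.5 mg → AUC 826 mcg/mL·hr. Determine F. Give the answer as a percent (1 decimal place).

F = (AUC_ev / D_ev) / (AUC_iv / D_iv)
  = (826/7.5) / (750/5)
  = 110.133 / 150 = 0.7342
  = 73.42%

F = 73.4%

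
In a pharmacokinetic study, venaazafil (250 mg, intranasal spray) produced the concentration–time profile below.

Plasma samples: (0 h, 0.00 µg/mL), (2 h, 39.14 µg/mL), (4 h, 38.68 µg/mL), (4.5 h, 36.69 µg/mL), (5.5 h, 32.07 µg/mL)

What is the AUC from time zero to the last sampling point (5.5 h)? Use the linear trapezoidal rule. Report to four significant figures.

Trapezoidal AUC_0→5.5:
  [0→2]: (0.00+39.14)/2 × 2 = 39.14
  [2→4]: (39.14+38.68)/2 × 2 = 77.82
  [4→4.5]: (38.68+36.69)/2 × 0.5 = 18.8425
  [4.5→5.5]: (36.69+32.07)/2 × 1 = 34.38
  Sum = 170.1825 µg/mL·h

AUC = 170.2 µg/mL·h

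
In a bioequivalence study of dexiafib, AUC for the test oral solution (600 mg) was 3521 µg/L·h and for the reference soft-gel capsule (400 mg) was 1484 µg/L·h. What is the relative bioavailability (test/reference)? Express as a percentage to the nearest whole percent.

F_rel = (AUC_test/D_test) / (AUC_ref/D_ref)
      = (3521/600) / (1484/400)
      = 5.86833 / 3.71 = 1.5818 = 158.18%

F_rel = 158%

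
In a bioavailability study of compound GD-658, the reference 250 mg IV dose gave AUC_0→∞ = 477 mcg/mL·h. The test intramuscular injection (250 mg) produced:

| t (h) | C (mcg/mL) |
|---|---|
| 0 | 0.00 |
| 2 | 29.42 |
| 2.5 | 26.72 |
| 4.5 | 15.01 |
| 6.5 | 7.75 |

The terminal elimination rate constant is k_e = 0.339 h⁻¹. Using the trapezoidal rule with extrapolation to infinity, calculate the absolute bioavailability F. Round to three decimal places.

F = 0.274

Trapezoidal AUC_0→6.5 (intramuscular injection):
  [0→2]: (0.00+29.42)/2 × 2 = 29.42
  [2→2.5]: (29.42+26.72)/2 × 0.5 = 14.035
  [2.5→4.5]: (26.72+15.01)/2 × 2 = 41.73
  [4.5→6.5]: (15.01+7.75)/2 × 2 = 22.76
  Sum = 107.945 mcg/mL·h
Tail: C_last/k_e = 7.75/0.339 = 22.861
AUC_0→∞ (intramuscular injection) = 107.945 + 22.861 = 130.806 mcg/mL·h
F = (AUC_ev/D_ev)/(AUC_iv/D_iv) = (130.806/250)/(477/250) = 0.523224/1.908 = 0.2742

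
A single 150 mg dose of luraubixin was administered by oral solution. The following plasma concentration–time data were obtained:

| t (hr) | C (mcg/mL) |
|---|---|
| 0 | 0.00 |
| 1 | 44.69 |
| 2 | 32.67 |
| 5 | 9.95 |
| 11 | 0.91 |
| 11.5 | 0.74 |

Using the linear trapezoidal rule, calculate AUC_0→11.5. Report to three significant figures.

Trapezoidal AUC_0→11.5:
  [0→1]: (0.00+44.69)/2 × 1 = 22.345
  [1→2]: (44.69+32.67)/2 × 1 = 38.68
  [2→5]: (32.67+9.95)/2 × 3 = 63.93
  [5→11]: (9.95+0.91)/2 × 6 = 32.58
  [11→11.5]: (0.91+0.74)/2 × 0.5 = 0.4125
  Sum = 157.9475 mcg/mL·hr

AUC = 158 mcg/mL·hr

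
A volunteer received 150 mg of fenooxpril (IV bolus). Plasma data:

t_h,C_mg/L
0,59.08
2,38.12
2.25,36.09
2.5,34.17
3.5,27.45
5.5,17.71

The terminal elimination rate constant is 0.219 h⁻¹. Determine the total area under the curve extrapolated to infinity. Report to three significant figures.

AUC = 272 mg/L·h

Trapezoidal AUC_0→5.5:
  [0→2]: (59.08+38.12)/2 × 2 = 97.2
  [2→2.25]: (38.12+36.09)/2 × 0.25 = 9.27625
  [2.25→2.5]: (36.09+34.17)/2 × 0.25 = 8.7825
  [2.5→3.5]: (34.17+27.45)/2 × 1 = 30.81
  [3.5→5.5]: (27.45+17.71)/2 × 2 = 45.16
  Sum = 191.22875 mg/L·h
Extrapolated tail: C_last / k_e = 17.71 / 0.219 = 80.868
AUC_0→∞ = 191.22875 + 80.868 = 272.09675 mg/L·h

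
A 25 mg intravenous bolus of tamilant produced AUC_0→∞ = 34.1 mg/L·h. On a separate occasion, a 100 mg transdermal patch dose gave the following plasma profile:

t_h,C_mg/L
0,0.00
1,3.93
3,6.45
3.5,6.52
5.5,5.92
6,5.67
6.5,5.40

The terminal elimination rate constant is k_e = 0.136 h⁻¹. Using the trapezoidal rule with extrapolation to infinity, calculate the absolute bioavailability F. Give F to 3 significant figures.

Trapezoidal AUC_0→6.5 (transdermal patch):
  [0→1]: (0.00+3.93)/2 × 1 = 1.965
  [1→3]: (3.93+6.45)/2 × 2 = 10.38
  [3→3.5]: (6.45+6.52)/2 × 0.5 = 3.2425
  [3.5→5.5]: (6.52+5.92)/2 × 2 = 12.44
  [5.5→6]: (5.92+5.67)/2 × 0.5 = 2.8975
  [6→6.5]: (5.67+5.40)/2 × 0.5 = 2.7675
  Sum = 33.6925 mg/L·h
Tail: C_last/k_e = 5.40/0.136 = 39.706
AUC_0→∞ (transdermal patch) = 33.6925 + 39.706 = 73.3985 mg/L·h
F = (AUC_ev/D_ev)/(AUC_iv/D_iv) = (73.3985/100)/(34.1/25) = 0.733985/1.364 = 0.5381

F = 0.538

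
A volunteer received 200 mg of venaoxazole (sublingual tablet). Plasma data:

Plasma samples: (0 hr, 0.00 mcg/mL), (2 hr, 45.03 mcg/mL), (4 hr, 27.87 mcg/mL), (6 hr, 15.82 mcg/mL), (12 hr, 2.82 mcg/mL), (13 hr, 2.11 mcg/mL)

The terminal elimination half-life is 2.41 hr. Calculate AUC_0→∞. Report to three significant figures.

Trapezoidal AUC_0→13:
  [0→2]: (0.00+45.03)/2 × 2 = 45.03
  [2→4]: (45.03+27.87)/2 × 2 = 72.9
  [4→6]: (27.87+15.82)/2 × 2 = 43.69
  [6→12]: (15.82+2.82)/2 × 6 = 55.92
  [12→13]: (2.82+2.11)/2 × 1 = 2.465
  Sum = 220.005 mcg/mL·hr
k_e = ln2 / t½ = 0.693147 / 2.41 = 0.2876 hr^-1
Extrapolated tail: C_last / k_e = 2.11 / 0.2876 = 7.337
AUC_0→∞ = 220.005 + 7.337 = 227.342 mcg/mL·hr

AUC = 227 mcg/mL·hr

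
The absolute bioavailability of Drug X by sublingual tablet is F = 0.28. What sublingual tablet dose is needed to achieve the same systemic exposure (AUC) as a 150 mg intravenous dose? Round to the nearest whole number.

For equal systemic exposure: F × D_ev = D_iv
D_ev = D_iv / F = 150 / 0.28 = 535.714 mg

D_sublingual = 536 mg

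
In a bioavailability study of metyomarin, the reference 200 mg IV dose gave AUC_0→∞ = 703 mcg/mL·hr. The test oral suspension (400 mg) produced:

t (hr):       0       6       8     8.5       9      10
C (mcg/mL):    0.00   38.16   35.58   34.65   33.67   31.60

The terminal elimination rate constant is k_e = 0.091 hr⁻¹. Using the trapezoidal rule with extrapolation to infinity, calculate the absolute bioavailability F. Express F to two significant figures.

F = 0.43

Trapezoidal AUC_0→10 (oral suspension):
  [0→6]: (0.00+38.16)/2 × 6 = 114.48
  [6→8]: (38.16+35.58)/2 × 2 = 73.74
  [8→8.5]: (35.58+34.65)/2 × 0.5 = 17.5575
  [8.5→9]: (34.65+33.67)/2 × 0.5 = 17.08
  [9→10]: (33.67+31.60)/2 × 1 = 32.635
  Sum = 255.4925 mcg/mL·hr
Tail: C_last/k_e = 31.60/0.091 = 347.253
AUC_0→∞ (oral suspension) = 255.4925 + 347.253 = 602.7455 mcg/mL·hr
F = (AUC_ev/D_ev)/(AUC_iv/D_iv) = (602.7455/400)/(703/200) = 1.50686/3.515 = 0.4287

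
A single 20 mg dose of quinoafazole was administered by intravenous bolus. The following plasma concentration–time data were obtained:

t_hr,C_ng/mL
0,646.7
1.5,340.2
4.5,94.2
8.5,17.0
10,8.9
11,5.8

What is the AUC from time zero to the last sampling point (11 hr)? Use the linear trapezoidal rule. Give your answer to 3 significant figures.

Trapezoidal AUC_0→11:
  [0→1.5]: (646.7+340.2)/2 × 1.5 = 740.175
  [1.5→4.5]: (340.2+94.2)/2 × 3 = 651.6
  [4.5→8.5]: (94.2+17.0)/2 × 4 = 222.4
  [8.5→10]: (17.0+8.9)/2 × 1.5 = 19.425
  [10→11]: (8.9+5.8)/2 × 1 = 7.35
  Sum = 1640.95 ng/mL·hr

AUC = 1640 ng/mL·hr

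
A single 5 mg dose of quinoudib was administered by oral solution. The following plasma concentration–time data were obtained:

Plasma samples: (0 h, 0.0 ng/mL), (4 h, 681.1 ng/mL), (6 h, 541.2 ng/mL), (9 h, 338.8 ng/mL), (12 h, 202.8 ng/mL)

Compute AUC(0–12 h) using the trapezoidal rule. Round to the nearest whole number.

AUC = 4717 ng/mL·h

Trapezoidal AUC_0→12:
  [0→4]: (0.0+681.1)/2 × 4 = 1362.2
  [4→6]: (681.1+541.2)/2 × 2 = 1222.3
  [6→9]: (541.2+338.8)/2 × 3 = 1320.0
  [9→12]: (338.8+202.8)/2 × 3 = 812.4
  Sum = 4716.9 ng/mL·h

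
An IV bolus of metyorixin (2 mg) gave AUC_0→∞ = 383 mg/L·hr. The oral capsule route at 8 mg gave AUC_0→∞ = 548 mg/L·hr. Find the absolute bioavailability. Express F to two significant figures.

F = 0.36

F = (AUC_ev / D_ev) / (AUC_iv / D_iv)
  = (548/8) / (383/2)
  = 68.5 / 191.5 = 0.3577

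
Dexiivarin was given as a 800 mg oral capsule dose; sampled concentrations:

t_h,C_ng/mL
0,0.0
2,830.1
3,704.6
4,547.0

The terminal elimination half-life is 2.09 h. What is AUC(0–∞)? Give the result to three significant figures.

AUC = 3870 ng/mL·h

Trapezoidal AUC_0→4:
  [0→2]: (0.0+830.1)/2 × 2 = 830.1
  [2→3]: (830.1+704.6)/2 × 1 = 767.35
  [3→4]: (704.6+547.0)/2 × 1 = 625.8
  Sum = 2223.25 ng/mL·h
k_e = ln2 / t½ = 0.693147 / 2.09 = 0.3316 h^-1
Extrapolated tail: C_last / k_e = 547.0 / 0.3316 = 1649.578
AUC_0→∞ = 2223.25 + 1649.578 = 3872.828 ng/mL·h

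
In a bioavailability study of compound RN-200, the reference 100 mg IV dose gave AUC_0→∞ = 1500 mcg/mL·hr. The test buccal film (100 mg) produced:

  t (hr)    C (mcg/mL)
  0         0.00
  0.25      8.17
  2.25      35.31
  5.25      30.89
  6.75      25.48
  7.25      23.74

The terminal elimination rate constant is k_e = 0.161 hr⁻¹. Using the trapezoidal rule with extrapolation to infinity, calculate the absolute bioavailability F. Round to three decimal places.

F = 0.231

Trapezoidal AUC_0→7.25 (buccal film):
  [0→0.25]: (0.00+8.17)/2 × 0.25 = 1.02125
  [0.25→2.25]: (8.17+35.31)/2 × 2 = 43.48
  [2.25→5.25]: (35.31+30.89)/2 × 3 = 99.3
  [5.25→6.75]: (30.89+25.48)/2 × 1.5 = 42.2775
  [6.75→7.25]: (25.48+23.74)/2 × 0.5 = 12.305
  Sum = 198.38375 mcg/mL·hr
Tail: C_last/k_e = 23.74/0.161 = 147.453
AUC_0→∞ (buccal film) = 198.38375 + 147.453 = 345.83675 mcg/mL·hr
F = (AUC_ev/D_ev)/(AUC_iv/D_iv) = (345.83675/100)/(1500/100) = 3.4583675/15 = 0.2306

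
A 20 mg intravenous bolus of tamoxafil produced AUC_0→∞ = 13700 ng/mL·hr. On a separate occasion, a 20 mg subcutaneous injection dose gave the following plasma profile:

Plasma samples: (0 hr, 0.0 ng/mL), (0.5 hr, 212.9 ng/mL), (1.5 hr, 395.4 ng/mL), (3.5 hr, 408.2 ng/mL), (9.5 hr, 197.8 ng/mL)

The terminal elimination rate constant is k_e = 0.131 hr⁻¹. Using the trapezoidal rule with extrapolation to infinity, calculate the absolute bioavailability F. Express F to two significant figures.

Trapezoidal AUC_0→9.5 (subcutaneous injection):
  [0→0.5]: (0.0+212.9)/2 × 0.5 = 53.225
  [0.5→1.5]: (212.9+395.4)/2 × 1 = 304.15
  [1.5→3.5]: (395.4+408.2)/2 × 2 = 803.6
  [3.5→9.5]: (408.2+197.8)/2 × 6 = 1818.0
  Sum = 2978.975 ng/mL·hr
Tail: C_last/k_e = 197.8/0.131 = 1509.924
AUC_0→∞ (subcutaneous injection) = 2978.975 + 1509.924 = 4488.899 ng/mL·hr
F = (AUC_ev/D_ev)/(AUC_iv/D_iv) = (4488.899/20)/(13700/20) = 224.44495/685 = 0.3277

F = 0.33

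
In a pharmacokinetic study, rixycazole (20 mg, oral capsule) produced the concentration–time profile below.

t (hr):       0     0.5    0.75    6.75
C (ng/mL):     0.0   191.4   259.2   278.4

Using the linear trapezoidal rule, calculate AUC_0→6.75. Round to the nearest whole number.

AUC = 1717 ng/mL·hr

Trapezoidal AUC_0→6.75:
  [0→0.5]: (0.0+191.4)/2 × 0.5 = 47.85
  [0.5→0.75]: (191.4+259.2)/2 × 0.25 = 56.325
  [0.75→6.75]: (259.2+278.4)/2 × 6 = 1612.8
  Sum = 1716.975 ng/mL·hr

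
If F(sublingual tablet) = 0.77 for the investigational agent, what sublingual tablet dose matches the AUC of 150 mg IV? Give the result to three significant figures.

D_sublingual = 195 mg

For equal systemic exposure: F × D_ev = D_iv
D_ev = D_iv / F = 150 / 0.77 = 194.805 mg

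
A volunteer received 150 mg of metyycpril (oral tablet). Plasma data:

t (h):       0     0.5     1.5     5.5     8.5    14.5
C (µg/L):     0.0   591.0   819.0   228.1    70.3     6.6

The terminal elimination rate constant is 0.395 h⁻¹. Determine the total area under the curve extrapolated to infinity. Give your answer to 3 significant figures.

Trapezoidal AUC_0→14.5:
  [0→0.5]: (0.0+591.0)/2 × 0.5 = 147.75
  [0.5→1.5]: (591.0+819.0)/2 × 1 = 705.0
  [1.5→5.5]: (819.0+228.1)/2 × 4 = 2094.2
  [5.5→8.5]: (228.1+70.3)/2 × 3 = 447.6
  [8.5→14.5]: (70.3+6.6)/2 × 6 = 230.7
  Sum = 3625.25 µg/L·h
Extrapolated tail: C_last / k_e = 6.6 / 0.395 = 16.709
AUC_0→∞ = 3625.25 + 16.709 = 3641.959 µg/L·h

AUC = 3640 µg/L·h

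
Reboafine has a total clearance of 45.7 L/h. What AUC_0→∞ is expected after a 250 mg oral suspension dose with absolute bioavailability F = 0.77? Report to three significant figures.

AUC_0→∞ = F × Dose / CL
        = 0.77 × 250 / 45.7 = 4.21225 mg/L·h

AUC = 4.21 mg/L·h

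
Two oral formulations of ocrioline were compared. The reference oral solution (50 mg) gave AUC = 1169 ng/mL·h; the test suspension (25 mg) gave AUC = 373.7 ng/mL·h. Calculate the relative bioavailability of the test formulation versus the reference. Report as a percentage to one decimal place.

F_rel = 63.9%

F_rel = (AUC_test/D_test) / (AUC_ref/D_ref)
      = (373.7/25) / (1169/50)
      = 14.948 / 23.38 = 0.6393 = 63.93%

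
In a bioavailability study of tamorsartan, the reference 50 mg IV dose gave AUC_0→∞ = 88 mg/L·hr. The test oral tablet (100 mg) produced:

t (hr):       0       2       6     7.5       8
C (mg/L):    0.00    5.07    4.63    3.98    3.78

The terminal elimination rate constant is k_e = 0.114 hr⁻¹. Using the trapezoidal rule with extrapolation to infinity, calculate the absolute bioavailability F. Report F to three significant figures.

Trapezoidal AUC_0→8 (oral tablet):
  [0→2]: (0.00+5.07)/2 × 2 = 5.07
  [2→6]: (5.07+4.63)/2 × 4 = 19.4
  [6→7.5]: (4.63+3.98)/2 × 1.5 = 6.4575
  [7.5→8]: (3.98+3.78)/2 × 0.5 = 1.94
  Sum = 32.8675 mg/L·hr
Tail: C_last/k_e = 3.78/0.114 = 33.158
AUC_0→∞ (oral tablet) = 32.8675 + 33.158 = 66.0255 mg/L·hr
F = (AUC_ev/D_ev)/(AUC_iv/D_iv) = (66.0255/100)/(88/50) = 0.660255/1.76 = 0.3751

F = 0.375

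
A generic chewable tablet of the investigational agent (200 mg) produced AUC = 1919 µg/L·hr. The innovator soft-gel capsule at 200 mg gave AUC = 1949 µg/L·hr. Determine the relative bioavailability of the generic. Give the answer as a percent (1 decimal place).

F_rel = (AUC_test/D_test) / (AUC_ref/D_ref)
      = (1919/200) / (1949/200)
      = 9.595 / 9.745 = 0.9846 = 98.46%

F_rel = 98.5%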